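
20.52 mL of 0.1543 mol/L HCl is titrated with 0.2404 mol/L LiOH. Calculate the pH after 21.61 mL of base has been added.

12.68

n(acid) = 0.1543 x 0.02052 = 0.003166 mol; n(LiOH) added = 0.2404 x 0.02161 = 0.005195 mol.
Base is in excess by 0.005195 - 0.003166 = 0.002029 mol in a total volume of 0.04213 L.
[OH^-] = 0.002029/0.04213 = 0.04816 M, so pOH = 1.32 and pH = 14.00 - 1.32 = 12.68.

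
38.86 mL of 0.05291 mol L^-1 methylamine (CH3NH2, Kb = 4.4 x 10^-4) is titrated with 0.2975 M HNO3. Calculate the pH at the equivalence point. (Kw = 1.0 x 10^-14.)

6.00

n(CH3NH2) = 0.05291 x 0.03886 = 0.002056 mol; V(HNO3) at equivalence = 0.002056/0.2975 = 0.006911 L.
At equivalence the base is fully converted to CH3NH3+; total volume = 0.04577 L, so [CH3NH3+] = 0.002056/0.04577 = 0.04492 M.
Ka(CH3NH3+) = Kw/Kb = 1.0e-14 / 4.4 x 10^-4 = 2.27e-11.
[H^+] = sqrt(Ka x [CH3NH3+]) = sqrt(2.27e-11 x 0.04492) = 1.01e-6 M.
pH = -log(1.01e-6) = 6.00.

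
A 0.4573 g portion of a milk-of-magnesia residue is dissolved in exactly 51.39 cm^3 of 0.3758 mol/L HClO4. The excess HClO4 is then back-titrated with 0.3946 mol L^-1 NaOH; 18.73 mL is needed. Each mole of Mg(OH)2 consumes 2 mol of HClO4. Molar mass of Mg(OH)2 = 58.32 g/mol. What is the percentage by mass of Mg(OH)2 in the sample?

76.0%

Total n(HClO4) added = 0.3758 x 0.05139 = 0.01931 mol.
n(NaOH) used = 0.3946 x 0.01873 = 0.007391 mol, which equals the excess n(HClO4).
So n(HClO4) consumed by the sample = 0.01931 - 0.007391 = 0.01192 mol.
n(Mg(OH)2) = 0.01192 / 2 = 0.005961 mol.
mass Mg(OH)2 = 0.005961 x 58.32 = 0.3476 g, so %Mg(OH)2 = 0.3476/0.4573 x 100 = 76.0%.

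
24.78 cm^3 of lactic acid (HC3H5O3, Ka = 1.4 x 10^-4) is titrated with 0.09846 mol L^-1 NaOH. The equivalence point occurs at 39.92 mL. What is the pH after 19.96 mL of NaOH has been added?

19.96 mL is exactly half the equivalence volume (39.92/2), i.e. the half-equivalence point.
There, n(HA) = n(A^-), so pH = pKa = -log(1.4 x 10^-4) = 3.85.

3.85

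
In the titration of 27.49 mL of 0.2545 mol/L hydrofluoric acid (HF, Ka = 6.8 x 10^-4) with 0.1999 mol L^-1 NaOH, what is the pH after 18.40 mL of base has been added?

Initial n(HF) = 0.2545 x 0.02749 = 0.006996 mol.
n(NaOH) added = 0.1999 x 0.01840 = 0.003678 mol, converting that many moles of HF to F-.
Remaining n(HF) = 0.003318 mol; n(F-) = 0.003678 mol.
By Henderson-Hasselbalch, pH = pKa + log([A^-]/[HA]) = 3.17 + log(0.003678/0.003318) = 3.17 + (+0.04) = 3.21.

3.21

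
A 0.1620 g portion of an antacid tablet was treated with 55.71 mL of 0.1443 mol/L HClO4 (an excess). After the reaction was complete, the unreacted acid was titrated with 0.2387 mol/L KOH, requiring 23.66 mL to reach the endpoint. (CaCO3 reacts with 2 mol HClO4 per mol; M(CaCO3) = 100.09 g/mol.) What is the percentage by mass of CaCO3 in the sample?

73.9%

Total n(HClO4) added = 0.1443 x 0.05571 = 0.008039 mol.
n(KOH) used = 0.2387 x 0.02366 = 0.005648 mol, which equals the excess n(HClO4).
So n(HClO4) consumed by the sample = 0.008039 - 0.005648 = 0.002391 mol.
n(CaCO3) = 0.002391 / 2 = 0.001196 mol.
mass CaCO3 = 0.001196 x 100.09 = 0.1197 g, so %CaCO3 = 0.1197/0.1620 x 100 = 73.9%.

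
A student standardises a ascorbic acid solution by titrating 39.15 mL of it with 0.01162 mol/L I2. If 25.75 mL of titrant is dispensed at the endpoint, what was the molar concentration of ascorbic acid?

n(I2) = 0.01162 x 0.02575 = 0.0002992 mol.
From the balanced equation, 1 mol I2 reacts with 1 mol ascorbic acid, so n(ascorbic acid) = 0.0002992 x 1/1 = 0.0002992 mol.
[ascorbic acid] = 0.0002992 / 0.03915 L = 0.00764 M.

0.00764 M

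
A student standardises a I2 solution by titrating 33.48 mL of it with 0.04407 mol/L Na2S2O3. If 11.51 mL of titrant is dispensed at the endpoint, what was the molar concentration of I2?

n(Na2S2O3) = 0.04407 x 0.01151 = 0.0005072 mol.
From the balanced equation, 2 mol Na2S2O3 reacts with 1 mol I2, so n(I2) = 0.0005072 x 1/2 = 0.0002536 mol.
[I2] = 0.0002536 / 0.03348 L = 0.00758 M.

0.00758 M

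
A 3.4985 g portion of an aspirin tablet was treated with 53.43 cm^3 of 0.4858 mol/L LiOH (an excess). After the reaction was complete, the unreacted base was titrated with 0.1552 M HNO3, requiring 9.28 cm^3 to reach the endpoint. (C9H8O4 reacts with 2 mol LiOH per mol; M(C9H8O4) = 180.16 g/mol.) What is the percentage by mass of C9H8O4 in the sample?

Total n(LiOH) added = 0.4858 x 0.05343 = 0.02596 mol.
n(HNO3) used = 0.1552 x 0.009280 = 0.001440 mol, which equals the excess n(LiOH).
So n(LiOH) consumed by the sample = 0.02596 - 0.001440 = 0.02452 mol.
n(C9H8O4) = 0.02452 / 2 = 0.01226 mol.
mass C9H8O4 = 0.01226 x 180.16 = 2.208 g, so %C9H8O4 = 2.208/3.4985 x 100 = 63.1%.

63.1%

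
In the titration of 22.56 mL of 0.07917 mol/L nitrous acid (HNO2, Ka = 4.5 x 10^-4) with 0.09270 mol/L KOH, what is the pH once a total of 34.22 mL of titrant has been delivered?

n(acid) = 0.07917 x 0.02256 = 0.001786 mol; n(KOH) added = 0.09270 x 0.03422 = 0.003172 mol.
Base is in excess by 0.003172 - 0.001786 = 0.001386 mol in a total volume of 0.05678 L.
[OH^-] = 0.001386/0.05678 = 0.02441 M, so pOH = 1.61 and pH = 14.00 - 1.61 = 12.39.

12.39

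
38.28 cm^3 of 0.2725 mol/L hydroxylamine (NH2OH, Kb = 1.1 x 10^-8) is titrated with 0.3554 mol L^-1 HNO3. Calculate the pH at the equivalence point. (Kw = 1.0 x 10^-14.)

n(NH2OH) = 0.2725 x 0.03828 = 0.01043 mol; V(HNO3) at equivalence = 0.01043/0.3554 = 0.02935 L.
At equivalence the base is fully converted to NH3OH+; total volume = 0.06763 L, so [NH3OH+] = 0.01043/0.06763 = 0.1542 M.
Ka(NH3OH+) = Kw/Kb = 1.0e-14 / 1.1 x 10^-8 = 9.09e-7.
[H^+] = sqrt(Ka x [NH3OH+]) = sqrt(9.09e-7 x 0.1542) = 0.000374 M.
pH = -log(0.000374) = 3.43.

3.43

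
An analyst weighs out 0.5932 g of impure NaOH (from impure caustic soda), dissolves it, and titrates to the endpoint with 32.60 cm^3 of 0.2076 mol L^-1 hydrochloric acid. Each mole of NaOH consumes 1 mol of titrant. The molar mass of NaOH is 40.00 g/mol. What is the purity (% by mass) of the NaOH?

n(HCl) = 0.2076 x 0.03260 = 0.006768 mol.
n(NaOH) = 0.006768 / 1 = 0.006768 mol.
mass of NaOH = 0.006768 x 40.00 = 0.2707 g.
% purity = 0.2707 / 0.5932 x 100 = 45.6%.

45.6%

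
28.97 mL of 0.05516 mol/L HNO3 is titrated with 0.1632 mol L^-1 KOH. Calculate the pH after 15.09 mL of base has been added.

12.29

n(acid) = 0.05516 x 0.02897 = 0.001598 mol; n(KOH) added = 0.1632 x 0.01509 = 0.002463 mol.
Base is in excess by 0.002463 - 0.001598 = 0.0008647 mol in a total volume of 0.04406 L.
[OH^-] = 0.0008647/0.04406 = 0.01963 M, so pOH = 1.71 and pH = 14.00 - 1.71 = 12.29.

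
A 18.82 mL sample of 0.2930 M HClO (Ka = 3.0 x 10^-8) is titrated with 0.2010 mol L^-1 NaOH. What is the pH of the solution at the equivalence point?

10.30

n(HClO) = 0.2930 x 0.01882 = 0.005514 mol; V(NaOH) at equivalence = 0.005514/0.2010 = 0.02743 L.
At equivalence all the acid is converted to ClO-; total volume = 0.01882 + 0.02743 = 0.04625 L, so [ClO-] = 0.005514/0.04625 = 0.1192 M.
Kb = Kw/Ka = 1.0e-14 / 3.0 x 10^-8 = 3.33e-7.
[OH^-] = sqrt(Kb x [ClO-]) = sqrt(3.33e-7 x 0.1192) = 0.000199 M.
pOH = 3.70, so pH = 14.00 - 3.70 = 10.30.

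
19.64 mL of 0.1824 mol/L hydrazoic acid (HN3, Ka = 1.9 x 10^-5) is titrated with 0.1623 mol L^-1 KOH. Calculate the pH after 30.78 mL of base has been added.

12.45

n(acid) = 0.1824 x 0.01964 = 0.003582 mol; n(KOH) added = 0.1623 x 0.03078 = 0.004996 mol.
Base is in excess by 0.004996 - 0.003582 = 0.001413 mol in a total volume of 0.05042 L.
[OH^-] = 0.001413/0.05042 = 0.02803 M, so pOH = 1.55 and pH = 14.00 - 1.55 = 12.45.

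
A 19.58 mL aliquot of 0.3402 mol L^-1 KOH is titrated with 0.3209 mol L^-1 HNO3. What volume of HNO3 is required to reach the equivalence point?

20.8 mL

n(KOH) = 0.3402 mol/L x 0.01958 L = 0.006661 mol.
At equivalence n(HNO3) = n(KOH) = 0.006661 mol.
V(HNO3) = 0.006661 / 0.3209 = 0.02076 L = 20.8 mL.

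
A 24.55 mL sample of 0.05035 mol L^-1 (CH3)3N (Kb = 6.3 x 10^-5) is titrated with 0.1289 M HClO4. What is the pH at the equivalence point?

5.62

n((CH3)3N) = 0.05035 x 0.02455 = 0.001236 mol; V(HClO4) at equivalence = 0.001236/0.1289 = 0.009590 L.
At equivalence the base is fully converted to (CH3)3NH+; total volume = 0.03414 L, so [(CH3)3NH+] = 0.001236/0.03414 = 0.03621 M.
Ka((CH3)3NH+) = Kw/Kb = 1.0e-14 / 6.3 x 10^-5 = 1.59e-10.
[H^+] = sqrt(Ka x [(CH3)3NH+]) = sqrt(1.59e-10 x 0.03621) = 2.40e-6 M.
pH = -log(2.40e-6) = 5.62.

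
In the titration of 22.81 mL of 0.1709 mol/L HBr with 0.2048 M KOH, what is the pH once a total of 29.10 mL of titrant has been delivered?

n(acid) = 0.1709 x 0.02281 = 0.003898 mol; n(KOH) added = 0.2048 x 0.02910 = 0.005960 mol.
Base is in excess by 0.005960 - 0.003898 = 0.002061 mol in a total volume of 0.05191 L.
[OH^-] = 0.002061/0.05191 = 0.03971 M, so pOH = 1.40 and pH = 14.00 - 1.40 = 12.60.

12.60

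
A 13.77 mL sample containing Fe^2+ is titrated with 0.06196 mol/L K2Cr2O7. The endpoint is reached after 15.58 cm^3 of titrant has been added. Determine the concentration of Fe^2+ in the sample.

0.421 M

n(K2Cr2O7) = 0.06196 x 0.01558 = 0.0009653 mol.
From the balanced equation, 1 mol K2Cr2O7 reacts with 6 mol Fe^2+, so n(Fe^2+) = 0.0009653 x 6/1 = 0.005792 mol.
[Fe^2+] = 0.005792 / 0.01377 L = 0.421 M.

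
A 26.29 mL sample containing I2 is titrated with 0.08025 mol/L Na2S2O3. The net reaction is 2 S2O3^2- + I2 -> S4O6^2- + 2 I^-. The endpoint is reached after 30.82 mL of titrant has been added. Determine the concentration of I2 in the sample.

n(Na2S2O3) = 0.08025 x 0.03082 = 0.002473 mol.
From the balanced equation, 2 mol Na2S2O3 reacts with 1 mol I2, so n(I2) = 0.002473 x 1/2 = 0.001237 mol.
[I2] = 0.001237 / 0.02629 L = 0.0470 M.

0.0470 M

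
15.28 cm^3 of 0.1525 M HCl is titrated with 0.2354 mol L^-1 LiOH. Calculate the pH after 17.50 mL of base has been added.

12.74

n(acid) = 0.1525 x 0.01528 = 0.002330 mol; n(LiOH) added = 0.2354 x 0.01750 = 0.004120 mol.
Base is in excess by 0.004120 - 0.002330 = 0.001789 mol in a total volume of 0.03278 L.
[OH^-] = 0.001789/0.03278 = 0.05459 M, so pOH = 1.26 and pH = 14.00 - 1.26 = 12.74.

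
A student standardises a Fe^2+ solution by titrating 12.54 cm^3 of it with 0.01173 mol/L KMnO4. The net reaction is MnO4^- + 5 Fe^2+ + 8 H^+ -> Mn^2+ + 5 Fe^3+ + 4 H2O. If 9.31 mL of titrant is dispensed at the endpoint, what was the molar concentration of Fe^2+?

n(KMnO4) = 0.01173 x 0.009310 = 0.0001092 mol.
From the balanced equation, 1 mol KMnO4 reacts with 5 mol Fe^2+, so n(Fe^2+) = 0.0001092 x 5/1 = 0.0005460 mol.
[Fe^2+] = 0.0005460 / 0.01254 L = 0.0435 M.

0.0435 M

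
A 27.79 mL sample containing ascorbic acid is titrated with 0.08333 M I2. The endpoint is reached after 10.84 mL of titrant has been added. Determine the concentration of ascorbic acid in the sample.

0.0325 M

n(I2) = 0.08333 x 0.01084 = 0.0009033 mol.
From the balanced equation, 1 mol I2 reacts with 1 mol ascorbic acid, so n(ascorbic acid) = 0.0009033 x 1/1 = 0.0009033 mol.
[ascorbic acid] = 0.0009033 / 0.02779 L = 0.0325 M.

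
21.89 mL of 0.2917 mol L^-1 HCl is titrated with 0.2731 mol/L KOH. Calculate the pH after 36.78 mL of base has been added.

n(acid) = 0.2917 x 0.02189 = 0.006385 mol; n(KOH) added = 0.2731 x 0.03678 = 0.01004 mol.
Base is in excess by 0.01004 - 0.006385 = 0.003659 mol in a total volume of 0.05867 L.
[OH^-] = 0.003659/0.05867 = 0.06237 M, so pOH = 1.21 and pH = 14.00 - 1.21 = 12.79.

12.79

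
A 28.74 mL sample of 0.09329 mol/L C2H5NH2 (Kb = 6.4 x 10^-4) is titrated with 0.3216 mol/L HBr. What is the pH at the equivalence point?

5.97

n(C2H5NH2) = 0.09329 x 0.02874 = 0.002681 mol; V(HBr) at equivalence = 0.002681/0.3216 = 0.008337 L.
At equivalence the base is fully converted to C2H5NH3+; total volume = 0.03708 L, so [C2H5NH3+] = 0.002681/0.03708 = 0.07231 M.
Ka(C2H5NH3+) = Kw/Kb = 1.0e-14 / 6.4 x 10^-4 = 1.56e-11.
[H^+] = sqrt(Ka x [C2H5NH3+]) = sqrt(1.56e-11 x 0.07231) = 1.06e-6 M.
pH = -log(1.06e-6) = 5.97.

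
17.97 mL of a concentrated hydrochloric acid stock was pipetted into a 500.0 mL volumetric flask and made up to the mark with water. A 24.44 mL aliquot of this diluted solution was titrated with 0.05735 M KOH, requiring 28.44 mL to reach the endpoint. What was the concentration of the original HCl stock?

n(KOH) = 0.05735 x 0.02844 = 0.001631 mol.
n(HCl) in the aliquot = 0.001631 mol.
[diluted HCl] = 0.001631 / 0.02444 = 0.06674 M.
Dilution factor = 500.0/17.97 = 27.82, so [stock] = 0.06674 x 27.82 = 1.86 M.

1.86 M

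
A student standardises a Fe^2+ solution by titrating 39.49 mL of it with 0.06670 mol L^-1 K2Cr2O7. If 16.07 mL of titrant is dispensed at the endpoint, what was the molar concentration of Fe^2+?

n(K2Cr2O7) = 0.06670 x 0.01607 = 0.001072 mol.
From the balanced equation, 1 mol K2Cr2O7 reacts with 6 mol Fe^2+, so n(Fe^2+) = 0.001072 x 6/1 = 0.006431 mol.
[Fe^2+] = 0.006431 / 0.03949 L = 0.163 M.

0.163 M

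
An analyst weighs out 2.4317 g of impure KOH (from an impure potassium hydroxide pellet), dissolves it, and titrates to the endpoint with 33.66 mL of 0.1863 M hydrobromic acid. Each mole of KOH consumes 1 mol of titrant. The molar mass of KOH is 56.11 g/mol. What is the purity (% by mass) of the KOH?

n(HBr) = 0.1863 x 0.03366 = 0.006271 mol.
n(KOH) = 0.006271 / 1 = 0.006271 mol.
mass of KOH = 0.006271 x 56.11 = 0.3519 g.
% purity = 0.3519 / 2.4317 x 100 = 14.5%.

14.5%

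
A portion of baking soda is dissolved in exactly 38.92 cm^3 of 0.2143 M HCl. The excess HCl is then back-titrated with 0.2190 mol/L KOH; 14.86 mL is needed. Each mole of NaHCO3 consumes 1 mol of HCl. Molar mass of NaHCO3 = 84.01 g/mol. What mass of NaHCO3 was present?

Total n(HCl) added = 0.2143 x 0.03892 = 0.008341 mol.
n(KOH) used = 0.2190 x 0.01486 = 0.003254 mol, which equals the excess n(HCl).
So n(HCl) consumed by the sample = 0.008341 - 0.003254 = 0.005086 mol.
n(NaHCO3) = 0.005086 / 1 = 0.005086 mol.
mass = 0.005086 mol x 84.01 g/mol = 0.427 g.

0.427 g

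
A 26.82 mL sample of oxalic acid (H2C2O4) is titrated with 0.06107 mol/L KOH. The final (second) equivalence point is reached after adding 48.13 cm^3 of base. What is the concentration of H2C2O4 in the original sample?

0.0548 M

n(KOH) = 0.06107 x 0.04813 = 0.002939 mol.
At the final (second) equivalence point, 2 mol OH^- react per mol H2C2O4, so n(H2C2O4) = 0.002939 / 2 = 0.001470 mol.
[H2C2O4] = 0.001470 / 0.02682 L = 0.0548 M.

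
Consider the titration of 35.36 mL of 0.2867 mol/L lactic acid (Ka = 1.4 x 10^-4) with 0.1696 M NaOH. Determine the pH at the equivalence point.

n(HC3H5O3) = 0.2867 x 0.03536 = 0.01014 mol; V(NaOH) at equivalence = 0.01014/0.1696 = 0.05977 L.
At equivalence all the acid is converted to C3H5O3-; total volume = 0.03536 + 0.05977 = 0.09513 L, so [C3H5O3-] = 0.01014/0.09513 = 0.1066 M.
Kb = Kw/Ka = 1.0e-14 / 1.4 x 10^-4 = 7.14e-11.
[OH^-] = sqrt(Kb x [C3H5O3-]) = sqrt(7.14e-11 x 0.1066) = 2.76e-6 M.
pOH = 5.56, so pH = 14.00 - 5.56 = 8.44.

8.44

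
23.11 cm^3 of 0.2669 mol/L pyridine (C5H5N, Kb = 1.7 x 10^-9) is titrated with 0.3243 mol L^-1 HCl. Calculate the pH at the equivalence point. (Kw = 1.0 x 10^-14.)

n(C5H5N) = 0.2669 x 0.02311 = 0.006168 mol; V(HCl) at equivalence = 0.006168/0.3243 = 0.01902 L.
At equivalence the base is fully converted to C5H5NH+; total volume = 0.04213 L, so [C5H5NH+] = 0.006168/0.04213 = 0.1464 M.
Ka(C5H5NH+) = Kw/Kb = 1.0e-14 / 1.7 x 10^-9 = 5.88e-6.
[H^+] = sqrt(Ka x [C5H5NH+]) = sqrt(5.88e-6 x 0.1464) = 0.000928 M.
pH = -log(0.000928) = 3.03.

3.03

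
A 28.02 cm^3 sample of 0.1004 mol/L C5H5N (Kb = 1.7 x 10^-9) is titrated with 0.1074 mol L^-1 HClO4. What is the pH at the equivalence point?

n(C5H5N) = 0.1004 x 0.02802 = 0.002813 mol; V(HClO4) at equivalence = 0.002813/0.1074 = 0.02619 L.
At equivalence the base is fully converted to C5H5NH+; total volume = 0.05421 L, so [C5H5NH+] = 0.002813/0.05421 = 0.05189 M.
Ka(C5H5NH+) = Kw/Kb = 1.0e-14 / 1.7 x 10^-9 = 5.88e-6.
[H^+] = sqrt(Ka x [C5H5NH+]) = sqrt(5.88e-6 x 0.05189) = 0.000552 M.
pH = -log(0.000552) = 3.26.

3.26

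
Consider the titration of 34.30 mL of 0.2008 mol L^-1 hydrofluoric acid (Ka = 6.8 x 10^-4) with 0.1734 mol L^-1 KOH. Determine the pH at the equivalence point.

8.07

n(HF) = 0.2008 x 0.03430 = 0.006887 mol; V(KOH) at equivalence = 0.006887/0.1734 = 0.03972 L.
At equivalence all the acid is converted to F-; total volume = 0.03430 + 0.03972 = 0.07402 L, so [F-] = 0.006887/0.07402 = 0.09305 M.
Kb = Kw/Ka = 1.0e-14 / 6.8 x 10^-4 = 1.47e-11.
[OH^-] = sqrt(Kb x [F-]) = sqrt(1.47e-11 x 0.09305) = 1.17e-6 M.
pOH = 5.93, so pH = 14.00 - 5.93 = 8.07.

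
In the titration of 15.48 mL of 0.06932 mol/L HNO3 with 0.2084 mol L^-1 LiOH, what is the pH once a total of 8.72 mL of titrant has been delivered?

12.49

n(acid) = 0.06932 x 0.01548 = 0.001073 mol; n(LiOH) added = 0.2084 x 0.008720 = 0.001817 mol.
Base is in excess by 0.001817 - 0.001073 = 0.0007442 mol in a total volume of 0.02420 L.
[OH^-] = 0.0007442/0.02420 = 0.03075 M, so pOH = 1.51 and pH = 14.00 - 1.51 = 12.49.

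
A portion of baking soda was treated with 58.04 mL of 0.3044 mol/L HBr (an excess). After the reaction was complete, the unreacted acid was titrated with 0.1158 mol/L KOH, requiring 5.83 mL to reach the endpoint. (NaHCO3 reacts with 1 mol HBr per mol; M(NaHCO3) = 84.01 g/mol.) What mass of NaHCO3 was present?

1.43 g

Total n(HBr) added = 0.3044 x 0.05804 = 0.01767 mol.
n(KOH) used = 0.1158 x 0.005830 = 0.0006751 mol, which equals the excess n(HBr).
So n(HBr) consumed by the sample = 0.01767 - 0.0006751 = 0.01699 mol.
n(NaHCO3) = 0.01699 / 1 = 0.01699 mol.
mass = 0.01699 mol x 84.01 g/mol = 1.43 g.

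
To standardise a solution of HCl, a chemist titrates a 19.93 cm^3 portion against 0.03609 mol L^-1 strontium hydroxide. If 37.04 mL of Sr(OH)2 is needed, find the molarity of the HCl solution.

0.134 M

n(Sr(OH)2) delivered = 0.03609 x 0.03704 = 0.001337 mol.
The reaction is 2 HCl + 1 Sr(OH)2, so n(HCl) = 0.001337 x 2/1 = 0.002674 mol.
[HCl] = 0.002674 mol / 0.01993 L = 0.134 M.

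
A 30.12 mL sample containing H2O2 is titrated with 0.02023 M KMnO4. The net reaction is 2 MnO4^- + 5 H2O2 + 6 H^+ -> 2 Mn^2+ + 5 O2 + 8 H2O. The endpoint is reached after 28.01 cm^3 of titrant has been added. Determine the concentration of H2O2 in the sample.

0.0470 M

n(KMnO4) = 0.02023 x 0.02801 = 0.0005666 mol.
From the balanced equation, 2 mol KMnO4 reacts with 5 mol H2O2, so n(H2O2) = 0.0005666 x 5/2 = 0.001417 mol.
[H2O2] = 0.001417 / 0.03012 L = 0.0470 M.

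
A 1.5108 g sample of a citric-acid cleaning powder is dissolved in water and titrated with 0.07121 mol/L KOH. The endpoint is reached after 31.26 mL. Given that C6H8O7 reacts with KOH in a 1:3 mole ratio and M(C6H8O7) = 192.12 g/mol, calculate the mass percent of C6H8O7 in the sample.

9.44%

n(KOH) = 0.07121 x 0.03126 = 0.002226 mol.
n(C6H8O7) = 0.002226 / 3 = 0.0007420 mol.
mass of C6H8O7 = 0.0007420 x 192.12 = 0.1426 g.
% purity = 0.1426 / 1.5108 x 100 = 9.44%.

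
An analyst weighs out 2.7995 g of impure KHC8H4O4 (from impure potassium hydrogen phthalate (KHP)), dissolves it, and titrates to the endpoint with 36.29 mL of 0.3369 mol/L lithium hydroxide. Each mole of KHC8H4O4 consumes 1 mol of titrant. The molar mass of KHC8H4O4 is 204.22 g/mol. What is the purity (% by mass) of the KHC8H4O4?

89.2%

n(LiOH) = 0.3369 x 0.03629 = 0.01223 mol.
n(KHC8H4O4) = 0.01223 / 1 = 0.01223 mol.
mass of KHC8H4O4 = 0.01223 x 204.22 = 2.497 g.
% purity = 2.497 / 2.7995 x 100 = 89.2%.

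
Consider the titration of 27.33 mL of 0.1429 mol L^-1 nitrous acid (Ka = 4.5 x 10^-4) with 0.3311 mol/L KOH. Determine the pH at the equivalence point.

n(HNO2) = 0.1429 x 0.02733 = 0.003905 mol; V(KOH) at equivalence = 0.003905/0.3311 = 0.01180 L.
At equivalence all the acid is converted to NO2-; total volume = 0.02733 + 0.01180 = 0.03913 L, so [NO2-] = 0.003905/0.03913 = 0.09982 M.
Kb = Kw/Ka = 1.0e-14 / 4.5 x 10^-4 = 2.22e-11.
[OH^-] = sqrt(Kb x [NO2-]) = sqrt(2.22e-11 x 0.09982) = 1.49e-6 M.
pOH = 5.83, so pH = 14.00 - 5.83 = 8.17.

8.17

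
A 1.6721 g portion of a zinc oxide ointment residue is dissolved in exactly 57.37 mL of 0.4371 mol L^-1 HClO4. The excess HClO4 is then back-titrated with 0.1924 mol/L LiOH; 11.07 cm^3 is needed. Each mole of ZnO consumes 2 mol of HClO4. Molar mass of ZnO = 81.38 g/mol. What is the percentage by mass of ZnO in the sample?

Total n(HClO4) added = 0.4371 x 0.05737 = 0.02508 mol.
n(LiOH) used = 0.1924 x 0.01107 = 0.002130 mol, which equals the excess n(HClO4).
So n(HClO4) consumed by the sample = 0.02508 - 0.002130 = 0.02295 mol.
n(ZnO) = 0.02295 / 2 = 0.01147 mol.
mass ZnO = 0.01147 x 81.38 = 0.9337 g, so %ZnO = 0.9337/1.6721 x 100 = 55.8%.

55.8%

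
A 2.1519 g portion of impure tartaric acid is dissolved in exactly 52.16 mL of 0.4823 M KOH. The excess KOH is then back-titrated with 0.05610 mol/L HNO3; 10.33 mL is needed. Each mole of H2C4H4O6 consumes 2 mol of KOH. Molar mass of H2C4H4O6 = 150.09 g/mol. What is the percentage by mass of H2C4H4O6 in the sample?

Total n(KOH) added = 0.4823 x 0.05216 = 0.02516 mol.
n(HNO3) used = 0.05610 x 0.01033 = 0.0005795 mol, which equals the excess n(KOH).
So n(KOH) consumed by the sample = 0.02516 - 0.0005795 = 0.02458 mol.
n(H2C4H4O6) = 0.02458 / 2 = 0.01229 mol.
mass H2C4H4O6 = 0.01229 x 150.09 = 1.844 g, so %H2C4H4O6 = 1.844/2.1519 x 100 = 85.7%.

85.7%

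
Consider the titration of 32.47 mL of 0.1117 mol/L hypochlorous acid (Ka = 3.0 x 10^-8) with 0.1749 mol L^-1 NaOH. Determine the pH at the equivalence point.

10.18

n(HClO) = 0.1117 x 0.03247 = 0.003627 mol; V(NaOH) at equivalence = 0.003627/0.1749 = 0.02074 L.
At equivalence all the acid is converted to ClO-; total volume = 0.03247 + 0.02074 = 0.05321 L, so [ClO-] = 0.003627/0.05321 = 0.06817 M.
Kb = Kw/Ka = 1.0e-14 / 3.0 x 10^-8 = 3.33e-7.
[OH^-] = sqrt(Kb x [ClO-]) = sqrt(3.33e-7 x 0.06817) = 0.000151 M.
pOH = 3.82, so pH = 14.00 - 3.82 = 10.18.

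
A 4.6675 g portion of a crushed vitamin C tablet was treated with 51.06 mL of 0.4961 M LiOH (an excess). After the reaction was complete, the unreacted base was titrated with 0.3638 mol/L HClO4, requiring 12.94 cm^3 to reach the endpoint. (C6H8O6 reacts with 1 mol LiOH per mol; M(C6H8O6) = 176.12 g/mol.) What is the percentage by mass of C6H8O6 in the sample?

77.8%

Total n(LiOH) added = 0.4961 x 0.05106 = 0.02533 mol.
n(HClO4) used = 0.3638 x 0.01294 = 0.004708 mol, which equals the excess n(LiOH).
So n(LiOH) consumed by the sample = 0.02533 - 0.004708 = 0.02062 mol.
n(C6H8O6) = 0.02062 / 1 = 0.02062 mol.
mass C6H8O6 = 0.02062 x 176.12 = 3.632 g, so %C6H8O6 = 3.632/4.6675 x 100 = 77.8%.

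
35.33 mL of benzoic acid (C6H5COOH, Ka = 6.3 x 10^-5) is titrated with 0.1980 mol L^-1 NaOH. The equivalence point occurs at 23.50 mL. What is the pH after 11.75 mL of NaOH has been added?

11.75 mL is exactly half the equivalence volume (23.50/2), i.e. the half-equivalence point.
There, n(HA) = n(A^-), so pH = pKa = -log(6.3 x 10^-5) = 4.20.

4.20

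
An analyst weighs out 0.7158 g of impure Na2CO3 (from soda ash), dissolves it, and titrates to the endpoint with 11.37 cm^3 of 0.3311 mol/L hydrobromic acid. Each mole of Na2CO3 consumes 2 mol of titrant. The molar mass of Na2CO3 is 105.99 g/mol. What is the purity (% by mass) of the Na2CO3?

n(HBr) = 0.3311 x 0.01137 = 0.003765 mol.
n(Na2CO3) = 0.003765 / 2 = 0.001882 mol.
mass of Na2CO3 = 0.001882 x 105.99 = 0.1995 g.
% purity = 0.1995 / 0.7158 x 100 = 27.9%.

27.9%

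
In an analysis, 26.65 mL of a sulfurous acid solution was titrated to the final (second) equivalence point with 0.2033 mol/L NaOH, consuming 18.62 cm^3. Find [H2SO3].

n(NaOH) = 0.2033 x 0.01862 = 0.003785 mol.
At the final (second) equivalence point, 2 mol OH^- react per mol H2SO3, so n(H2SO3) = 0.003785 / 2 = 0.001893 mol.
[H2SO3] = 0.001893 / 0.02665 L = 0.0710 M.

0.0710 M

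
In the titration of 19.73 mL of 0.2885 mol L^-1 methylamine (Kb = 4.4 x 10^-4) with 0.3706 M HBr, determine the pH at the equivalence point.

n(CH3NH2) = 0.2885 x 0.01973 = 0.005692 mol; V(HBr) at equivalence = 0.005692/0.3706 = 0.01536 L.
At equivalence the base is fully converted to CH3NH3+; total volume = 0.03509 L, so [CH3NH3+] = 0.005692/0.03509 = 0.1622 M.
Ka(CH3NH3+) = Kw/Kb = 1.0e-14 / 4.4 x 10^-4 = 2.27e-11.
[H^+] = sqrt(Ka x [CH3NH3+]) = sqrt(2.27e-11 x 0.1622) = 1.92e-6 M.
pH = -log(1.92e-6) = 5.72.

5.72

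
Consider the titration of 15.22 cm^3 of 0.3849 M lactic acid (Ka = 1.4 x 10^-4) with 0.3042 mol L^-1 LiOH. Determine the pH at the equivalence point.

8.54

n(HC3H5O3) = 0.3849 x 0.01522 = 0.005858 mol; V(LiOH) at equivalence = 0.005858/0.3042 = 0.01926 L.
At equivalence all the acid is converted to C3H5O3-; total volume = 0.01522 + 0.01926 = 0.03448 L, so [C3H5O3-] = 0.005858/0.03448 = 0.1699 M.
Kb = Kw/Ka = 1.0e-14 / 1.4 x 10^-4 = 7.14e-11.
[OH^-] = sqrt(Kb x [C3H5O3-]) = sqrt(7.14e-11 x 0.1699) = 3.48e-6 M.
pOH = 5.46, so pH = 14.00 - 5.46 = 8.54.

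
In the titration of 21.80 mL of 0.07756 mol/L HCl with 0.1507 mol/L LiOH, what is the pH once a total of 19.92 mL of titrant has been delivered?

12.50

n(acid) = 0.07756 x 0.02180 = 0.001691 mol; n(LiOH) added = 0.1507 x 0.01992 = 0.003002 mol.
Base is in excess by 0.003002 - 0.001691 = 0.001311 mol in a total volume of 0.04172 L.
[OH^-] = 0.001311/0.04172 = 0.03143 M, so pOH = 1.50 and pH = 14.00 - 1.50 = 12.50.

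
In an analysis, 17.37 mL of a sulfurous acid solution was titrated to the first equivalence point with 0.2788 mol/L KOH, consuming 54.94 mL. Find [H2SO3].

0.882 M

n(KOH) = 0.2788 x 0.05494 = 0.01532 mol.
At the first equivalence point, 1 mol OH^- react per mol H2SO3, so n(H2SO3) = 0.01532 / 1 = 0.01532 mol.
[H2SO3] = 0.01532 / 0.01737 L = 0.882 M.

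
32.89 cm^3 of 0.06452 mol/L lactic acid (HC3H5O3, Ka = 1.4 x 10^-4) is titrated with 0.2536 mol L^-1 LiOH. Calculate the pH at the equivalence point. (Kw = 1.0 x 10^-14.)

8.28

n(HC3H5O3) = 0.06452 x 0.03289 = 0.002122 mol; V(LiOH) at equivalence = 0.002122/0.2536 = 0.008368 L.
At equivalence all the acid is converted to C3H5O3-; total volume = 0.03289 + 0.008368 = 0.04126 L, so [C3H5O3-] = 0.002122/0.04126 = 0.05143 M.
Kb = Kw/Ka = 1.0e-14 / 1.4 x 10^-4 = 7.14e-11.
[OH^-] = sqrt(Kb x [C3H5O3-]) = sqrt(7.14e-11 x 0.05143) = 1.92e-6 M.
pOH = 5.72, so pH = 14.00 - 5.72 = 8.28.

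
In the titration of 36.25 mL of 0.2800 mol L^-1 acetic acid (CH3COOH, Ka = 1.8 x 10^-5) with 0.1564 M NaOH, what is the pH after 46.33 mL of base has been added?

5.14

Initial n(CH3COOH) = 0.2800 x 0.03625 = 0.01015 mol.
n(NaOH) added = 0.1564 x 0.04633 = 0.007246 mol, converting that many moles of CH3COOH to CH3COO-.
Remaining n(CH3COOH) = 0.002904 mol; n(CH3COO-) = 0.007246 mol.
By Henderson-Hasselbalch, pH = pKa + log([A^-]/[HA]) = 4.74 + log(0.007246/0.002904) = 4.74 + (+0.40) = 5.14.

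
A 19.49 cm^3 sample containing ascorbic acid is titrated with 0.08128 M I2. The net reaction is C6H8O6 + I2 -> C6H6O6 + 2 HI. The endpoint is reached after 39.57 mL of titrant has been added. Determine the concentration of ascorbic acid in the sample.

n(I2) = 0.08128 x 0.03957 = 0.003216 mol.
From the balanced equation, 1 mol I2 reacts with 1 mol ascorbic acid, so n(ascorbic acid) = 0.003216 x 1/1 = 0.003216 mol.
[ascorbic acid] = 0.003216 / 0.01949 L = 0.165 M.

0.165 M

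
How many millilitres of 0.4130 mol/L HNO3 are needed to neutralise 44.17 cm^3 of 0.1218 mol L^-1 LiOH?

13.0 mL

n(LiOH) = 0.1218 mol/L x 0.04417 L = 0.005380 mol.
At equivalence n(HNO3) = n(LiOH) = 0.005380 mol.
V(HNO3) = 0.005380 / 0.4130 = 0.01303 L = 13.0 mL.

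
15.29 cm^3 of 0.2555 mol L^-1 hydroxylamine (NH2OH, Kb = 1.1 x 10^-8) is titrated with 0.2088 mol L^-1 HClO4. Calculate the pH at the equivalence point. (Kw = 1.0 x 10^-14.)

n(NH2OH) = 0.2555 x 0.01529 = 0.003907 mol; V(HClO4) at equivalence = 0.003907/0.2088 = 0.01871 L.
At equivalence the base is fully converted to NH3OH+; total volume = 0.03400 L, so [NH3OH+] = 0.003907/0.03400 = 0.1149 M.
Ka(NH3OH+) = Kw/Kb = 1.0e-14 / 1.1 x 10^-8 = 9.09e-7.
[H^+] = sqrt(Ka x [NH3OH+]) = sqrt(9.09e-7 x 0.1149) = 0.000323 M.
pH = -log(0.000323) = 3.49.

3.49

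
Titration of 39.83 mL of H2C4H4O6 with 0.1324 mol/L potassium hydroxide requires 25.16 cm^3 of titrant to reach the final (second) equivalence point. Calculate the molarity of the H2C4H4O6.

0.0418 M

n(KOH) = 0.1324 x 0.02516 = 0.003331 mol.
At the final (second) equivalence point, 2 mol OH^- react per mol H2C4H4O6, so n(H2C4H4O6) = 0.003331 / 2 = 0.001666 mol.
[H2C4H4O6] = 0.001666 / 0.03983 L = 0.0418 M.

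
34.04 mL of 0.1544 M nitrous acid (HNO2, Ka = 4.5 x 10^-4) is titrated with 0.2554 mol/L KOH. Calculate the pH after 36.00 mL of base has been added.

12.75

n(acid) = 0.1544 x 0.03404 = 0.005256 mol; n(KOH) added = 0.2554 x 0.03600 = 0.009194 mol.
Base is in excess by 0.009194 - 0.005256 = 0.003939 mol in a total volume of 0.07004 L.
[OH^-] = 0.003939/0.07004 = 0.05623 M, so pOH = 1.25 and pH = 14.00 - 1.25 = 12.75.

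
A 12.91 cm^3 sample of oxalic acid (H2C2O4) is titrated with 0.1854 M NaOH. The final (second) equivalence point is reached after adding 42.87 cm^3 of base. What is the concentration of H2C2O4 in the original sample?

0.308 M

n(NaOH) = 0.1854 x 0.04287 = 0.007948 mol.
At the final (second) equivalence point, 2 mol OH^- react per mol H2C2O4, so n(H2C2O4) = 0.007948 / 2 = 0.003974 mol.
[H2C2O4] = 0.003974 / 0.01291 L = 0.308 M.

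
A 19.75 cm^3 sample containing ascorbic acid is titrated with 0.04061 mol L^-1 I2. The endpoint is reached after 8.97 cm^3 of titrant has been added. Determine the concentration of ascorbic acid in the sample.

0.0184 M

n(I2) = 0.04061 x 0.008970 = 0.0003643 mol.
From the balanced equation, 1 mol I2 reacts with 1 mol ascorbic acid, so n(ascorbic acid) = 0.0003643 x 1/1 = 0.0003643 mol.
[ascorbic acid] = 0.0003643 / 0.01975 L = 0.0184 M.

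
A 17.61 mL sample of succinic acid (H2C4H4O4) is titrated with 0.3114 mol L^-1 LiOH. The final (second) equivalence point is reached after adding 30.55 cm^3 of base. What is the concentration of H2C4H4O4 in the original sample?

0.270 M

n(LiOH) = 0.3114 x 0.03055 = 0.009513 mol.
At the final (second) equivalence point, 2 mol OH^- react per mol H2C4H4O4, so n(H2C4H4O4) = 0.009513 / 2 = 0.004757 mol.
[H2C4H4O4] = 0.004757 / 0.01761 L = 0.270 M.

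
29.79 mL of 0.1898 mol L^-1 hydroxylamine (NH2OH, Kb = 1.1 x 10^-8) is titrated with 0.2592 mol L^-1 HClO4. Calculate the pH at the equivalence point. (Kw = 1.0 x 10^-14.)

n(NH2OH) = 0.1898 x 0.02979 = 0.005654 mol; V(HClO4) at equivalence = 0.005654/0.2592 = 0.02181 L.
At equivalence the base is fully converted to NH3OH+; total volume = 0.05160 L, so [NH3OH+] = 0.005654/0.05160 = 0.1096 M.
Ka(NH3OH+) = Kw/Kb = 1.0e-14 / 1.1 x 10^-8 = 9.09e-7.
[H^+] = sqrt(Ka x [NH3OH+]) = sqrt(9.09e-7 x 0.1096) = 0.000316 M.
pH = -log(0.000316) = 3.50.

3.50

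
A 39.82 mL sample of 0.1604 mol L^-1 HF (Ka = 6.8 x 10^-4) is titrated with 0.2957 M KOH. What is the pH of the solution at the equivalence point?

8.09

n(HF) = 0.1604 x 0.03982 = 0.006387 mol; V(KOH) at equivalence = 0.006387/0.2957 = 0.02160 L.
At equivalence all the acid is converted to F-; total volume = 0.03982 + 0.02160 = 0.06142 L, so [F-] = 0.006387/0.06142 = 0.1040 M.
Kb = Kw/Ka = 1.0e-14 / 6.8 x 10^-4 = 1.47e-11.
[OH^-] = sqrt(Kb x [F-]) = sqrt(1.47e-11 x 0.1040) = 1.24e-6 M.
pOH = 5.91, so pH = 14.00 - 5.91 = 8.09.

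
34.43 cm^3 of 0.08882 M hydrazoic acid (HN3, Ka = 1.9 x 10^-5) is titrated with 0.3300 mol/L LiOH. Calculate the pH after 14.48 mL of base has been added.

n(acid) = 0.08882 x 0.03443 = 0.003058 mol; n(LiOH) added = 0.3300 x 0.01448 = 0.004778 mol.
Base is in excess by 0.004778 - 0.003058 = 0.001720 mol in a total volume of 0.04891 L.
[OH^-] = 0.001720/0.04891 = 0.03517 M, so pOH = 1.45 and pH = 14.00 - 1.45 = 12.55.

12.55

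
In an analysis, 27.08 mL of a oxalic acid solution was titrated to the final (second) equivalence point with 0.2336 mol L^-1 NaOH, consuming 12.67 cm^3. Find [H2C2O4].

0.0546 M

n(NaOH) = 0.2336 x 0.01267 = 0.002960 mol.
At the final (second) equivalence point, 2 mol OH^- react per mol H2C2O4, so n(H2C2O4) = 0.002960 / 2 = 0.001480 mol.
[H2C2O4] = 0.001480 / 0.02708 L = 0.0546 M.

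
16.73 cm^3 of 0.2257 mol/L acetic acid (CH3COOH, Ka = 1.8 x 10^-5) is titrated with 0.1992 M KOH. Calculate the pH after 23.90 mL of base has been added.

12.38

n(acid) = 0.2257 x 0.01673 = 0.003776 mol; n(KOH) added = 0.1992 x 0.02390 = 0.004761 mol.
Base is in excess by 0.004761 - 0.003776 = 0.0009849 mol in a total volume of 0.04063 L.
[OH^-] = 0.0009849/0.04063 = 0.02424 M, so pOH = 1.62 and pH = 14.00 - 1.62 = 12.38.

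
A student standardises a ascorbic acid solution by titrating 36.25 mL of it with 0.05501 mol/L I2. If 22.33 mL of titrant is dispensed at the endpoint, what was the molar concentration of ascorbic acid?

0.0339 M

n(I2) = 0.05501 x 0.02233 = 0.001228 mol.
From the balanced equation, 1 mol I2 reacts with 1 mol ascorbic acid, so n(ascorbic acid) = 0.001228 x 1/1 = 0.001228 mol.
[ascorbic acid] = 0.001228 / 0.03625 L = 0.0339 M.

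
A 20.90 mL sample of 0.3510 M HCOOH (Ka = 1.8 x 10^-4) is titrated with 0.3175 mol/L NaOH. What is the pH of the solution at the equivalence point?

n(HCOOH) = 0.3510 x 0.02090 = 0.007336 mol; V(NaOH) at equivalence = 0.007336/0.3175 = 0.02311 L.
At equivalence all the acid is converted to HCOO-; total volume = 0.02090 + 0.02311 = 0.04401 L, so [HCOO-] = 0.007336/0.04401 = 0.1667 M.
Kb = Kw/Ka = 1.0e-14 / 1.8 x 10^-4 = 5.56e-11.
[OH^-] = sqrt(Kb x [HCOO-]) = sqrt(5.56e-11 x 0.1667) = 3.04e-6 M.
pOH = 5.52, so pH = 14.00 - 5.52 = 8.48.

8.48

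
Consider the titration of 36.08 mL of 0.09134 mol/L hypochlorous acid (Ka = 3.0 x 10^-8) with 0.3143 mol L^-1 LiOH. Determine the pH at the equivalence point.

10.19

n(HClO) = 0.09134 x 0.03608 = 0.003296 mol; V(LiOH) at equivalence = 0.003296/0.3143 = 0.01049 L.
At equivalence all the acid is converted to ClO-; total volume = 0.03608 + 0.01049 = 0.04657 L, so [ClO-] = 0.003296/0.04657 = 0.07077 M.
Kb = Kw/Ka = 1.0e-14 / 3.0 x 10^-8 = 3.33e-7.
[OH^-] = sqrt(Kb x [ClO-]) = sqrt(3.33e-7 x 0.07077) = 0.000154 M.
pOH = 3.81, so pH = 14.00 - 3.81 = 10.19.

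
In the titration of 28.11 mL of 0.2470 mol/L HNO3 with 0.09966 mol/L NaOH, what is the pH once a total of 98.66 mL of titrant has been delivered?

12.36

n(acid) = 0.2470 x 0.02811 = 0.006943 mol; n(NaOH) added = 0.09966 x 0.09866 = 0.009832 mol.
Base is in excess by 0.009832 - 0.006943 = 0.002889 mol in a total volume of 0.1268 L.
[OH^-] = 0.002889/0.1268 = 0.02279 M, so pOH = 1.64 and pH = 14.00 - 1.64 = 12.36.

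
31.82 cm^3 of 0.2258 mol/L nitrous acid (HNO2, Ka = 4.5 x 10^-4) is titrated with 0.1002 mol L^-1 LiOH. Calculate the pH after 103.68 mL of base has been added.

n(acid) = 0.2258 x 0.03182 = 0.007185 mol; n(LiOH) added = 0.1002 x 0.1037 = 0.01039 mol.
Base is in excess by 0.01039 - 0.007185 = 0.003204 mol in a total volume of 0.1355 L.
[OH^-] = 0.003204/0.1355 = 0.02364 M, so pOH = 1.63 and pH = 14.00 - 1.63 = 12.37.

12.37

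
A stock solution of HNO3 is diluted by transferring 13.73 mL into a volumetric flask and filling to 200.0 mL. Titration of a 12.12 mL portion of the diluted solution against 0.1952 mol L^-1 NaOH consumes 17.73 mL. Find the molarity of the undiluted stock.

n(NaOH) = 0.1952 x 0.01773 = 0.003461 mol.
n(HNO3) in the aliquot = 0.003461 mol.
[diluted HNO3] = 0.003461 / 0.01212 = 0.2856 M.
Dilution factor = 200.0/13.73 = 14.57, so [stock] = 0.2856 x 14.57 = 4.16 M.

4.16 M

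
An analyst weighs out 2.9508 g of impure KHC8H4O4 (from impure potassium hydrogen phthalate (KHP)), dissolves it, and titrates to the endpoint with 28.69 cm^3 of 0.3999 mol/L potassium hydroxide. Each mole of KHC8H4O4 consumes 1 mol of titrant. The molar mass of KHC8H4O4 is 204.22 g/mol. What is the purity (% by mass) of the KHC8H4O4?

79.4%

n(KOH) = 0.3999 x 0.02869 = 0.01147 mol.
n(KHC8H4O4) = 0.01147 / 1 = 0.01147 mol.
mass of KHC8H4O4 = 0.01147 x 204.22 = 2.343 g.
% purity = 2.343 / 2.9508 x 100 = 79.4%.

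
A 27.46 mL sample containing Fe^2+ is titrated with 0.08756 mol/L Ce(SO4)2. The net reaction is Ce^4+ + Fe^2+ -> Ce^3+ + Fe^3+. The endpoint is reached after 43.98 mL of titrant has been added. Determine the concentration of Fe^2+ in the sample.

0.140 M

n(Ce(SO4)2) = 0.08756 x 0.04398 = 0.003851 mol.
From the balanced equation, 1 mol Ce(SO4)2 reacts with 1 mol Fe^2+, so n(Fe^2+) = 0.003851 x 1/1 = 0.003851 mol.
[Fe^2+] = 0.003851 / 0.02746 L = 0.140 M.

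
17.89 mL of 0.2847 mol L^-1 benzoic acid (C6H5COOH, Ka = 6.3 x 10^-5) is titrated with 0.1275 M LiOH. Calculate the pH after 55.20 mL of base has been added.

n(acid) = 0.2847 x 0.01789 = 0.005093 mol; n(LiOH) added = 0.1275 x 0.05520 = 0.007038 mol.
Base is in excess by 0.007038 - 0.005093 = 0.001945 mol in a total volume of 0.07309 L.
[OH^-] = 0.001945/0.07309 = 0.02661 M, so pOH = 1.58 and pH = 14.00 - 1.58 = 12.42.

12.42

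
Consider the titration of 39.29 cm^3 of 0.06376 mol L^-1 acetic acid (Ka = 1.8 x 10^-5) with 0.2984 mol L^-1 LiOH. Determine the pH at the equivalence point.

8.73

n(CH3COOH) = 0.06376 x 0.03929 = 0.002505 mol; V(LiOH) at equivalence = 0.002505/0.2984 = 0.008395 L.
At equivalence all the acid is converted to CH3COO-; total volume = 0.03929 + 0.008395 = 0.04769 L, so [CH3COO-] = 0.002505/0.04769 = 0.05253 M.
Kb = Kw/Ka = 1.0e-14 / 1.8 x 10^-5 = 5.56e-10.
[OH^-] = sqrt(Kb x [CH3COO-]) = sqrt(5.56e-10 x 0.05253) = 5.40e-6 M.
pOH = 5.27, so pH = 14.00 - 5.27 = 8.73.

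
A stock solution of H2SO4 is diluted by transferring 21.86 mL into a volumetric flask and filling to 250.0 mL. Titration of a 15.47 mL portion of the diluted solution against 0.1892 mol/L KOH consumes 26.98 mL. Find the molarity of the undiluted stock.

1.89 M

n(KOH) = 0.1892 x 0.02698 = 0.005105 mol.
n(H2SO4) in the aliquot = 0.005105 x 1/2 = 0.002552 mol.
[diluted H2SO4] = 0.002552 / 0.01547 = 0.1650 M.
Dilution factor = 250.0/21.86 = 11.44, so [stock] = 0.1650 x 11.44 = 1.89 M.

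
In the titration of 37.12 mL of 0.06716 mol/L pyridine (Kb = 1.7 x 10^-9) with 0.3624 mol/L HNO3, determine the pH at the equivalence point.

3.24

n(C5H5N) = 0.06716 x 0.03712 = 0.002493 mol; V(HNO3) at equivalence = 0.002493/0.3624 = 0.006879 L.
At equivalence the base is fully converted to C5H5NH+; total volume = 0.04400 L, so [C5H5NH+] = 0.002493/0.04400 = 0.05666 M.
Ka(C5H5NH+) = Kw/Kb = 1.0e-14 / 1.7 x 10^-9 = 5.88e-6.
[H^+] = sqrt(Ka x [C5H5NH+]) = sqrt(5.88e-6 x 0.05666) = 0.000577 M.
pH = -log(0.000577) = 3.24.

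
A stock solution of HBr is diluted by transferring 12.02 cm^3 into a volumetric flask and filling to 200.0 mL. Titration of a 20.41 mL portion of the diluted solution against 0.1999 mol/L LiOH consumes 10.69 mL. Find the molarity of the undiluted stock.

1.74 M

n(LiOH) = 0.1999 x 0.01069 = 0.002137 mol.
n(HBr) in the aliquot = 0.002137 mol.
[diluted HBr] = 0.002137 / 0.02041 = 0.1047 M.
Dilution factor = 200.0/12.02 = 16.64, so [stock] = 0.1047 x 16.64 = 1.74 M.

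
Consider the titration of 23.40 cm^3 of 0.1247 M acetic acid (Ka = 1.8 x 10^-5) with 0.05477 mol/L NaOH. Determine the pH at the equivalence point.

8.66

n(CH3COOH) = 0.1247 x 0.02340 = 0.002918 mol; V(NaOH) at equivalence = 0.002918/0.05477 = 0.05328 L.
At equivalence all the acid is converted to CH3COO-; total volume = 0.02340 + 0.05328 = 0.07668 L, so [CH3COO-] = 0.002918/0.07668 = 0.03806 M.
Kb = Kw/Ka = 1.0e-14 / 1.8 x 10^-5 = 5.56e-10.
[OH^-] = sqrt(Kb x [CH3COO-]) = sqrt(5.56e-10 x 0.03806) = 4.60e-6 M.
pOH = 5.34, so pH = 14.00 - 5.34 = 8.66.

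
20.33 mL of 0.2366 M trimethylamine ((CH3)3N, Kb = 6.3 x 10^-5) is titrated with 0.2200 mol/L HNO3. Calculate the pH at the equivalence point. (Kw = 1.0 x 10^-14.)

5.37

n((CH3)3N) = 0.2366 x 0.02033 = 0.004810 mol; V(HNO3) at equivalence = 0.004810/0.2200 = 0.02186 L.
At equivalence the base is fully converted to (CH3)3NH+; total volume = 0.04219 L, so [(CH3)3NH+] = 0.004810/0.04219 = 0.1140 M.
Ka((CH3)3NH+) = Kw/Kb = 1.0e-14 / 6.3 x 10^-5 = 1.59e-10.
[H^+] = sqrt(Ka x [(CH3)3NH+]) = sqrt(1.59e-10 x 0.1140) = 4.25e-6 M.
pH = -log(4.25e-6) = 5.37.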